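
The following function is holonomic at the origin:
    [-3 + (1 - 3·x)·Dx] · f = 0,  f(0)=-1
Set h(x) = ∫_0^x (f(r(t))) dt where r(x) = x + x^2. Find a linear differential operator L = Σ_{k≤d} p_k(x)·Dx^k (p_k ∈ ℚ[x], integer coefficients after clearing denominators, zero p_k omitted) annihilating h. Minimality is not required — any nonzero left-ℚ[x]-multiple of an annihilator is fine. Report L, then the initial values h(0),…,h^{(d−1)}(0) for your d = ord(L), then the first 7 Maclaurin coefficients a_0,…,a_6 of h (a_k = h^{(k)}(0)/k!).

f: a_k = -1, -3, -9, -27, -81, -243, -729, …
Substitute x→r, Dx→(1/r')Dx; clear ⇒ L₀.
∫: right-multiply L₀ by Dx.
L = (3 + 6·x)·Dx + (-1 + 3·x + 3·x^2)·Dx^2  (order 2).
h: a_k = 0, -1, -3/2, -4, -45/4, -171/5, -108, …
ICs: h(0) = 0, h′(0) = -1.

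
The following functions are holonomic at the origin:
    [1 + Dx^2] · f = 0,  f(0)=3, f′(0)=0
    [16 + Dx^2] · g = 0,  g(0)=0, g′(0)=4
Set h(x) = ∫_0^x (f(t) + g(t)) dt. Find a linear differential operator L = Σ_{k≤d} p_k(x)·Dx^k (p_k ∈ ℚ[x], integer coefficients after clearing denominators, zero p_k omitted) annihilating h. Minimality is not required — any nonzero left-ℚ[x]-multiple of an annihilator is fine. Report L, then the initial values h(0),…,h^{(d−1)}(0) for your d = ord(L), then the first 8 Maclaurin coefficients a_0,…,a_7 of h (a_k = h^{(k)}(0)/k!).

L = 16·Dx + 17·Dx^3 + Dx^5  (order 5).
h: a_k = 0, 3, 2, -1/2, -8/3, 1/40, 64/45, -1/1680, …
ICs: h(0) = 0, h′(0) = 3, h′′(0) = 4, h′′′(0) = -3, h′′′′(0) = -64.

f: a_k = 3, 0, -3/2, 0, 1/8, 0, -1/240, 0, …
g: a_k = 0, 4, 0, -32/3, 0, 128/15, 0, -1024/315, …
Weyl lclm of L_f,L_g ⇒ L₀ (ord ≤ 4).
h=∫₀ˣh₀: take L = L₀·Dx.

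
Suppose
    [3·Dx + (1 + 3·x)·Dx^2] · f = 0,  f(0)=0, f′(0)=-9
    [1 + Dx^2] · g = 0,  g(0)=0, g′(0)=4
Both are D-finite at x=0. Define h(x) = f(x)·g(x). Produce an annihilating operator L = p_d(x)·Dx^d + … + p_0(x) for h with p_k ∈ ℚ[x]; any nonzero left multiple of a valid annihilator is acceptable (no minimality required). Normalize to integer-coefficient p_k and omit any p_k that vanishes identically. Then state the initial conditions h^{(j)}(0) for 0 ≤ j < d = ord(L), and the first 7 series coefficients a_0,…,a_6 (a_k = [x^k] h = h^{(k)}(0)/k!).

L = (-203 - 222·x - 189·x^2 + 432·x^3 + 324·x^4) + (-84 - 108·x + 648·x^2 + 648·x^3)·Dx + (-208 - 228·x - 54·x^2 + 864·x^3 + 648·x^4)·Dx^2 + (-84 - 108·x + 648·x^2 + 648·x^3)·Dx^3 + (-5 - 6·x + 135·x^2 + 432·x^3 + 324·x^4)·Dx^4  (order 4).
h: a_k = 0, 0, -36, 54, -102, 234, -1131/2, …
ICs: h(0) = 0, h′(0) = 0, h′′(0) = -72, h′′′(0) = 324.

f: a_k = 0, -9, 27/2, -27, 243/4, -729/5, 729/2, …
g: a_k = 0, 4, 0, -2/3, 0, 1/30, 0, …
h₀=f·g: eliminate ⇒ L₀, order ≤ 2·2.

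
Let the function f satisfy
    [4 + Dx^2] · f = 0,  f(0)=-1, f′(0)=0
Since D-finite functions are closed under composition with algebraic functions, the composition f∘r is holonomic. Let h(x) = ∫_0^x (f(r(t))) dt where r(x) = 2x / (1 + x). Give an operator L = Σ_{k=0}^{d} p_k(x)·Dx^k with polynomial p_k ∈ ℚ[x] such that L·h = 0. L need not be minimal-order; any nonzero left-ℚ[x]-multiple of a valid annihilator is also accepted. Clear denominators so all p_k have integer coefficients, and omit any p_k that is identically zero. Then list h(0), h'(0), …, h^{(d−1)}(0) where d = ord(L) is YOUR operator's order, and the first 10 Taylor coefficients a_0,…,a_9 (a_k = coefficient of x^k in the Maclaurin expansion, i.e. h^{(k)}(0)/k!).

L = 16·Dx + (2 + 6·x + 6·x^2 + 2·x^3)·Dx^2 + (1 + 4·x + 6·x^2 + 4·x^3 + x^4)·Dx^3  (order 3).
h: a_k = 0, -1, 0, 8/3, -4, 8/3, 16/9, -392/45, 82/5, -12568/567, …
ICs: h(0) = 0, h′(0) = -1, h′′(0) = 0.

f: a_k = -1, 0, 2, 0, -2/3, 0, 4/45, 0, -2/315, 0, …
f∘r: x↦r, Dx↦Dx/r' in L_f ⇒ L₀.
∫: right-multiply L₀ by Dx.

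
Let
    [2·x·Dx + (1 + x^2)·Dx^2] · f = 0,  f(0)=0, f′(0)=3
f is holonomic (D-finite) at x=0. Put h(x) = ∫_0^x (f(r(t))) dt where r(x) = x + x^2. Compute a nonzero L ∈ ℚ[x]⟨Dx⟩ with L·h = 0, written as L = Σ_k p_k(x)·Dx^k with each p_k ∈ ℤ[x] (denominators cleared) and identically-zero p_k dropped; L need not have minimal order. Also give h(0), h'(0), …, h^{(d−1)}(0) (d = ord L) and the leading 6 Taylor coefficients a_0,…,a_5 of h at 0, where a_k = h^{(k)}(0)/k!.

L = (-2 + 2·x + 8·x^2 + 12·x^3 + 6·x^4)·Dx^2 + (1 + 2·x + x^2 + 4·x^3 + 5·x^4 + 2·x^5)·Dx^3  (order 3).
h: a_k = 0, 0, 3/2, 1, -1/4, -3/5, …
ICs: h(0) = 0, h′(0) = 0, h′′(0) = 3.

f: a_k = 0, 3, 0, -1, 0, 3/5, …
Change of var in L_f (x↦r) gives L₀.
∫: right-multiply L₀ by Dx.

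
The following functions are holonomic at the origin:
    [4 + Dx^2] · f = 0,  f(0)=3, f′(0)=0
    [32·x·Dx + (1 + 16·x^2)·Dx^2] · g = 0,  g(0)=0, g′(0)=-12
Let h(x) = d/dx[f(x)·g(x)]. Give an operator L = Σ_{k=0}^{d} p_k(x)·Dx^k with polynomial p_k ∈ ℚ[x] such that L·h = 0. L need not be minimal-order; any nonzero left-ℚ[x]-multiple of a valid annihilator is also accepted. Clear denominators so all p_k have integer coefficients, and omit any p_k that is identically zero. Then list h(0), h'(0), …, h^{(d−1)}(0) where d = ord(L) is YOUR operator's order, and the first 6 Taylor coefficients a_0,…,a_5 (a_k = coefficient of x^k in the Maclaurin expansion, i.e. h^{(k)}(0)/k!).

f: a_k = 3, 0, -6, 0, 2, 0, …
g: a_k = 0, -12, 0, 64, 0, -3072/5, …
Product ⇒ symmetric product L₀, ord ≤ 4.
h=h₀': d/dx-closure on L₀ ⇒ L.
L = (62288 + 2213376·x^2 + 73428992·x^4 + 58982400·x^6 + 3145728·x^8 - 167772160·x^10 + 268435456·x^12) + (35072·x + 2871296·x^3 + 39976960·x^5 + 52428800·x^7 + 83886080·x^9 + 268435456·x^11)·Dx + (15912 + 579328·x^2 + 18954240·x^4 + 19529728·x^6 + 9961472·x^8 - 16777216·x^10 + 134217728·x^12)·Dx^2 + (8768·x + 717824·x^3 + 9994240·x^5 + 13107200·x^7 + 20971520·x^9 + 67108864·x^11)·Dx^3 + (85 + 6496·x^2 + 149248·x^4 + 1196032·x^6 + 2293760·x^8 + 6291456·x^10 + 16777216·x^12)·Dx^4  (order 4).
h: a_k = -36, 0, 792, 0, -11256, 0, …
ICs: h(0) = -36, h′(0) = 0, h′′(0) = 1584, h′′′(0) = 0.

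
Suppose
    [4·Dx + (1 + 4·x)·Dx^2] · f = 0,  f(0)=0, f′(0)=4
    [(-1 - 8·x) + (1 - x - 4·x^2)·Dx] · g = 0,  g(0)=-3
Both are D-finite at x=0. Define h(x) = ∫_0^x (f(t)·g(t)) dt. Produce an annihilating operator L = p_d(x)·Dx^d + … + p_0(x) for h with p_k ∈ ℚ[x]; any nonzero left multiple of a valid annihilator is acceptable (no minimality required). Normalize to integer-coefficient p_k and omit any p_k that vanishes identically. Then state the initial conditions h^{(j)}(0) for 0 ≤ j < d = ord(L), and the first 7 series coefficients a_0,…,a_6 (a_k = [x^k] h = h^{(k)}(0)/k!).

L = (12 + 64·x)·Dx + (-2 + 28·x + 80·x^2)·Dx^2 + (-1 - 3·x + 8·x^2 + 16·x^3)·Dx^3  (order 3).
h: a_k = 0, 0, -6, 4, -25, 28, -2186/15, …
ICs: h(0) = 0, h′(0) = 0, h′′(0) = -12.

f: a_k = 0, 4, -8, 64/3, -64, 1024/5, -2048/3, …
g: a_k = -3, -3, -15, -27, -87, -195, -543, …
L₀ := L_f ⊗_s L_g (sym. prod.), ord ≤ 2.
∫: right-multiply L₀ by Dx.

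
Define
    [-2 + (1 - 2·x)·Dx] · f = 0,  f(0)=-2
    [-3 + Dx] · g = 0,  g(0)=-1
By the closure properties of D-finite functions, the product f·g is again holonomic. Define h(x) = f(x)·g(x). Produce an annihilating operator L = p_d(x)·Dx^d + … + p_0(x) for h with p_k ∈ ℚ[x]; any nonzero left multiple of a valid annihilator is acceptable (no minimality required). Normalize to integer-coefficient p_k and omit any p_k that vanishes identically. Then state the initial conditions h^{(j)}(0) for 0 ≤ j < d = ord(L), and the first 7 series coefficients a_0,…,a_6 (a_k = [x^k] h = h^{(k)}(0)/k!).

f: a_k = -2, -4, -8, -16, -32, -64, -128, …
g: a_k = -1, -3, -9/2, -9/2, -27/8, -81/40, -81/80, …
Product ⇒ symmetric product L₀, ord ≤ 1.
L = (5 - 6·x) + (-1 + 2·x)·Dx  (order 1).
h: a_k = 2, 10, 29, 67, 563/4, 5711/20, 4585/8, …
ICs: h(0) = 2.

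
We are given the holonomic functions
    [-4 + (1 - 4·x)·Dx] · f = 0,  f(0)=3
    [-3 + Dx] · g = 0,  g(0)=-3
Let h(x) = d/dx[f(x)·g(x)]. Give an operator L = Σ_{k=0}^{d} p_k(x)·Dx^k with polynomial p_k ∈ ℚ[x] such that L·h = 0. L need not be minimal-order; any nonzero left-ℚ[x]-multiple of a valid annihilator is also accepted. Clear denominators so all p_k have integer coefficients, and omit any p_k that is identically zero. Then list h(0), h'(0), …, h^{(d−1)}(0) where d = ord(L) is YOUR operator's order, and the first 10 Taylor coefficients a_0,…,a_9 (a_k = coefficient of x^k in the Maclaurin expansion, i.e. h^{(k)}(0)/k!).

L = (65 - 168·x + 144·x^2) + (-7 + 40·x - 48·x^2)·Dx  (order 1).
h: a_k = -63, -585, -7263/2, -38979/2, -780309/8, -18729603/40, -34962363/16, -799140663/80, -201383466759/4480, -895037636601/4480, …
ICs: h(0) = -63.

f: a_k = 3, 12, 48, 192, 768, 3072, 12288, 49152, 196608, 786432, …
g: a_k = -3, -9, -27/2, -27/2, -81/8, -243/40, -243/80, -729/560, -2187/4480, -729/4480, …
L₀ := L_f ⊗_s L_g (sym. prod.), ord ≤ 1.
Derive L from L₀ (diff closure).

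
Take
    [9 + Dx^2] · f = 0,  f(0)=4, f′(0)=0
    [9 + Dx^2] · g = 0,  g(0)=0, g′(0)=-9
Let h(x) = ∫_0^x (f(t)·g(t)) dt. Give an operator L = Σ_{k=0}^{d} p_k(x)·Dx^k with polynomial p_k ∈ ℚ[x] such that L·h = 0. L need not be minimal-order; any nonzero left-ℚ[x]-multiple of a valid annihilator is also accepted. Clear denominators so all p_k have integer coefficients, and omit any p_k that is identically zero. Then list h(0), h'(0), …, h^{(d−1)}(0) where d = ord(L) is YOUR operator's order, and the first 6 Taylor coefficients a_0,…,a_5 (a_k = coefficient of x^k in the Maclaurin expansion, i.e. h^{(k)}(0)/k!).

f: a_k = 4, 0, -18, 0, 27/2, 0, …
g: a_k = 0, -9, 0, 27/2, 0, -243/40, …
h₀=f·g: eliminate ⇒ L₀, order ≤ 2·2.
Integrate: L := L₀·Dx.
L = 36·Dx^2 + Dx^4  (order 4).
h: a_k = 0, 0, -18, 0, 54, 0, …
ICs: h(0) = 0, h′(0) = 0, h′′(0) = -36, h′′′(0) = 0.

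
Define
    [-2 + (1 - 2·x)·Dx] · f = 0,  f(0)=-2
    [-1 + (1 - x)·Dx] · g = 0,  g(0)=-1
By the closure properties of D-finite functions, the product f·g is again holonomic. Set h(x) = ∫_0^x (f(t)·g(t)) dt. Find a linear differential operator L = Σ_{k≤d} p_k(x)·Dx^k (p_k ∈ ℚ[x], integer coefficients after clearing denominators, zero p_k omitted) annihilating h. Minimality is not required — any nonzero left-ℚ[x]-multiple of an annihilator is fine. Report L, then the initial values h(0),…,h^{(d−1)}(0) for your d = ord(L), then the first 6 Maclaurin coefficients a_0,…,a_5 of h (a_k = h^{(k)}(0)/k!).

L = (-3 + 4·x)·Dx + (1 - 3·x + 2·x^2)·Dx^2  (order 2).
h: a_k = 0, 2, 3, 14/3, 15/2, 62/5, …
ICs: h(0) = 0, h′(0) = 2.

f: a_k = -2, -4, -8, -16, -32, -64, …
g: a_k = -1, -1, -1, -1, -1, -1, …
h₀=f·g: eliminate ⇒ L₀, order ≤ 1·1.
∫: right-multiply L₀ by Dx.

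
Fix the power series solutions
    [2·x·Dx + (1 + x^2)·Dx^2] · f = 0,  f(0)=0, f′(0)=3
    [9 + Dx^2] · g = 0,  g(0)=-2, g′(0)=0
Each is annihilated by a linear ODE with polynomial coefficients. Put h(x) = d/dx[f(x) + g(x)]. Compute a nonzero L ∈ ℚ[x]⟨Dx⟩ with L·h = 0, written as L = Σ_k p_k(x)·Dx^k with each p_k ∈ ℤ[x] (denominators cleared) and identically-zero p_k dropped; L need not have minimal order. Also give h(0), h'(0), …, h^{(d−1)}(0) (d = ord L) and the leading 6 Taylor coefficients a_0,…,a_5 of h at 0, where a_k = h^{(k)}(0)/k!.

L = (-54·x + 540·x^3 + 162·x^5) + (63 + 279·x^2 + 297·x^4 + 81·x^6)·Dx + (-6·x + 60·x^3 + 18·x^5)·Dx^2 + (7 + 31·x^2 + 33·x^4 + 9·x^6)·Dx^3  (order 3).
h: a_k = 3, 18, -3, -27, 3, 243/20, …
ICs: h(0) = 3, h′(0) = 18, h′′(0) = -6.

f: a_k = 0, 3, 0, -1, 0, 3/5, …
g: a_k = -2, 0, 9, 0, -27/4, 0, …
f+g: L₀ = lclm(L_f,L_g), ord ≤ 2+2.
h₀' ⇒ L via d/dx closure of L₀.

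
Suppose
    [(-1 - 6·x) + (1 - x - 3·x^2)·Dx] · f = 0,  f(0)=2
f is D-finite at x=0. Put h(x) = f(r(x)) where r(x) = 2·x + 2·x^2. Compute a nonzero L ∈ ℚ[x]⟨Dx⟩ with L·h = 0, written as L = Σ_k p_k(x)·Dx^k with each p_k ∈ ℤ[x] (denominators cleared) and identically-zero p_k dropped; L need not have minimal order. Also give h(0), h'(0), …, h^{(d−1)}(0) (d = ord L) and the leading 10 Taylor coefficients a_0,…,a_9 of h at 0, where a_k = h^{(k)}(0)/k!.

L = (2 + 28·x + 72·x^2 + 48·x^3) + (-1 + 2·x + 14·x^2 + 24·x^3 + 12·x^4)·Dx  (order 1).
h: a_k = 2, 4, 36, 176, 976, 5328, 28976, 158080, 861408, 4695296, …
ICs: h(0) = 2.

f: a_k = 2, 2, 8, 14, 38, 80, 194, 434, 1016, 2318, …
Change of var in L_f (x↦r) gives L₀.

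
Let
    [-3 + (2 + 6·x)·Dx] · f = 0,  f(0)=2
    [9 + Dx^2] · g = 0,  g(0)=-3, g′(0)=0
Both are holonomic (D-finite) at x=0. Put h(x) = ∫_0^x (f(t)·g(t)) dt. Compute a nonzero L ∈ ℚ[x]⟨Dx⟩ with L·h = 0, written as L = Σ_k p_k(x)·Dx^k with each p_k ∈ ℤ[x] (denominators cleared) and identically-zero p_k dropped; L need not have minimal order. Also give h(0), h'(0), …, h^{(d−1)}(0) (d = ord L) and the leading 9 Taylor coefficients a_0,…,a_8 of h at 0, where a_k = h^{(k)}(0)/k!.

L = (63 + 216·x + 324·x^2)·Dx + (-12 - 36·x)·Dx^2 + (4 + 24·x + 36·x^2)·Dx^3  (order 3).
h: a_k = 0, -6, -9/2, 45/4, 243/32, -405/64, -1053/256, 84807/17920, -292329/40960, …
ICs: h(0) = 0, h′(0) = -6, h′′(0) = -9.

f: a_k = 2, 3, -9/4, 27/8, -405/64, 1701/128, -15309/512, 72171/1024, -2814669/16384, …
g: a_k = -3, 0, 27/2, 0, -81/8, 0, 243/80, 0, -2187/4480, …
L₀ := L_f ⊗_s L_g (sym. prod.), ord ≤ 2.
∫: right-multiply L₀ by Dx.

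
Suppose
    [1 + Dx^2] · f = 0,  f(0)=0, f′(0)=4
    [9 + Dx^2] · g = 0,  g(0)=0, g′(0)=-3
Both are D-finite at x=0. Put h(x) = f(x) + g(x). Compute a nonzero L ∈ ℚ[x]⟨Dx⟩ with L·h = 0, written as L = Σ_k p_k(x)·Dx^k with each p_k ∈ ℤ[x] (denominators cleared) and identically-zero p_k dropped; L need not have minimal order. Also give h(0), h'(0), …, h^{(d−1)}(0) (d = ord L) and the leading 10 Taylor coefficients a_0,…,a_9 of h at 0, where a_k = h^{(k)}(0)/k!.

f: a_k = 0, 4, 0, -2/3, 0, 1/30, 0, -1/1260, 0, 1/90720, …
g: a_k = 0, -3, 0, 9/2, 0, -81/40, 0, 243/560, 0, -243/4480, …
f+g: L₀ = lclm(L_f,L_g), ord ≤ 2+2.
L = 9 + 10·Dx^2 + Dx^4  (order 4).
h: a_k = 0, 1, 0, 23/6, 0, -239/120, 0, 2183/5040, 0, -19679/362880, …
ICs: h(0) = 0, h′(0) = 1, h′′(0) = 0, h′′′(0) = 23.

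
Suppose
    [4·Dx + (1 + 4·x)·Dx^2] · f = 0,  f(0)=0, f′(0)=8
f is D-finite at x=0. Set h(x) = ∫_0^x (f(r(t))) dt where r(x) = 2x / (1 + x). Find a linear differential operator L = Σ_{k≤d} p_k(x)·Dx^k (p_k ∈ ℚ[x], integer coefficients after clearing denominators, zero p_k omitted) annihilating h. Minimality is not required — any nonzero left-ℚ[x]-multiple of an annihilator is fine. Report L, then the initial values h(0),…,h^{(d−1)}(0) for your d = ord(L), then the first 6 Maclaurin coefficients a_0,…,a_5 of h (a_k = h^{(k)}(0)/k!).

L = (10 + 18·x)·Dx^2 + (1 + 10·x + 9·x^2)·Dx^3  (order 3).
h: a_k = 0, 0, 8, -80/3, 364/3, -656, …
ICs: h(0) = 0, h′(0) = 0, h′′(0) = 16.

f: a_k = 0, 8, -16, 128/3, -128, 2048/5, …
Change of var in L_f (x↦r) gives L₀.
Integrate: L := L₀·Dx.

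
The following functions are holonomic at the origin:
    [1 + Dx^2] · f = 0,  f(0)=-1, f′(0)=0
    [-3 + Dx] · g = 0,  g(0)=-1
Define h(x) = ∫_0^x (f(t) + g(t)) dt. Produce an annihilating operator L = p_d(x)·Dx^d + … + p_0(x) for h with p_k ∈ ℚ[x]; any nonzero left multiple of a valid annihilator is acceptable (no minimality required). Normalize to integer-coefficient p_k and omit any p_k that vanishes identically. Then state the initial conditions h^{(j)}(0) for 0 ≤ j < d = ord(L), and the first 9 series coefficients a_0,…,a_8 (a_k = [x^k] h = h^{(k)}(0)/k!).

f: a_k = -1, 0, 1/2, 0, -1/24, 0, 1/720, 0, -1/40320, …
g: a_k = -1, -3, -9/2, -9/2, -27/8, -81/40, -81/80, -243/560, -729/4480, …
Sum ⇒ L₀ = lclm(L_f,L_g) in ℚ(x)⟨Dx⟩.
h=∫₀ˣh₀: take L = L₀·Dx.
L = -3·Dx + Dx^2 - 3·Dx^3 + Dx^4  (order 4).
h: a_k = 0, -2, -3/2, -4/3, -9/8, -41/60, -27/80, -13/90, -243/4480, …
ICs: h(0) = 0, h′(0) = -2, h′′(0) = -3, h′′′(0) = -8.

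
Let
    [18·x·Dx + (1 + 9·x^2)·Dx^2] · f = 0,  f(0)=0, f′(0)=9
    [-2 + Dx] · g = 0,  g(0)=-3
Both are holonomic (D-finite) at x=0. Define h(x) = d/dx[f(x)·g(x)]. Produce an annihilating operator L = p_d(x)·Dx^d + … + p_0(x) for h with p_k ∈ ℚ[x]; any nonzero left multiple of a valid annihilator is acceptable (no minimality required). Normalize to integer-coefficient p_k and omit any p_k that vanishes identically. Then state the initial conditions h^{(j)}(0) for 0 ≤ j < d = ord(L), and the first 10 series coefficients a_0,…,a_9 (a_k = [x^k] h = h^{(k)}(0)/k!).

L = (-14 - 72·x + 558·x^2 - 648·x^3 + 324·x^4) + (5 + 54·x - 315·x^2 + 486·x^3 - 324·x^4)·Dx + (1 - 9·x + 18·x^2 - 81·x^3 + 81·x^4)·Dx^2  (order 2).
h: a_k = -27, -108, 81, 504, -1467, -4644, 69603/5, 283440/7, -903663/7, -37518052/105, …
ICs: h(0) = -27, h′(0) = -108.

f: a_k = 0, 9, 0, -27, 0, 729/5, 0, -6561/7, 0, 6561, …
g: a_k = -3, -6, -6, -4, -2, -4/5, -4/15, -8/105, -2/105, -4/945, …
Product ⇒ symmetric product L₀, ord ≤ 2.
h₀' ⇒ L via d/dx closure of L₀.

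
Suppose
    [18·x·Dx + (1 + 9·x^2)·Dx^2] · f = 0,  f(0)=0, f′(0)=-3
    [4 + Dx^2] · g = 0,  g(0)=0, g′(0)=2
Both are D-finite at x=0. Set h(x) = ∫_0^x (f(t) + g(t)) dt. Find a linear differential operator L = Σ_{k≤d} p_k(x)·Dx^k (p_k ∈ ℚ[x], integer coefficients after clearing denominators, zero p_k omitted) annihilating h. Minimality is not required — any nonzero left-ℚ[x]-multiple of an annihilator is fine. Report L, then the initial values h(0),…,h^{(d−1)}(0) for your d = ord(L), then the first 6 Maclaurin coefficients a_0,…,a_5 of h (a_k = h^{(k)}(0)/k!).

L = (-3744·x + 37584·x^3 + 11664·x^5)·Dx^2 + (-28 + 864·x^2 + 10692·x^4 + 5832·x^6)·Dx^3 + (-936·x + 9396·x^3 + 2916·x^5)·Dx^4 + (-7 + 216·x^2 + 2673·x^4 + 1458·x^6)·Dx^5  (order 5).
h: a_k = 0, 0, -1/2, 0, 23/12, 0, …
ICs: h(0) = 0, h′(0) = 0, h′′(0) = -1, h′′′(0) = 0, h′′′′(0) = 46.

f: a_k = 0, -3, 0, 9, 0, -243/5, …
g: a_k = 0, 2, 0, -4/3, 0, 4/15, …
L₀ := lclm(L_f,L_g); ord L₀ ≤ 2+2.
h=∫h₀ ⇒ L = L₀·Dx.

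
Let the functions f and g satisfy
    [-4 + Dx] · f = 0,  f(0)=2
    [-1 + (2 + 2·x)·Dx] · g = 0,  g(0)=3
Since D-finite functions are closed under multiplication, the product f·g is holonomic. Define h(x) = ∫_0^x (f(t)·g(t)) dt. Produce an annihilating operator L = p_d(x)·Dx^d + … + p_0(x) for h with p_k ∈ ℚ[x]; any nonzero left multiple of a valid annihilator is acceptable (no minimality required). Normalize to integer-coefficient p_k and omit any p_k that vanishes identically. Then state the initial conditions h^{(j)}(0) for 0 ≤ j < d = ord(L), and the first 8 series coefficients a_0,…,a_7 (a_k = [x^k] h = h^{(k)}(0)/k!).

L = (-9 - 8·x)·Dx + (2 + 2·x)·Dx^2  (order 2).
h: a_k = 0, 6, 27/2, 79/4, 683/32, 5841/320, 49553/3840, 417727/53760, …
ICs: h(0) = 0, h′(0) = 6.

f: a_k = 2, 8, 16, 64/3, 64/3, 256/15, 512/45, 2048/315, …
g: a_k = 3, 3/2, -3/8, 3/16, -15/128, 21/256, -63/1024, 99/2048, …
L₀ := L_f ⊗_s L_g (sym. prod.), ord ≤ 1.
∫: right-multiply L₀ by Dx.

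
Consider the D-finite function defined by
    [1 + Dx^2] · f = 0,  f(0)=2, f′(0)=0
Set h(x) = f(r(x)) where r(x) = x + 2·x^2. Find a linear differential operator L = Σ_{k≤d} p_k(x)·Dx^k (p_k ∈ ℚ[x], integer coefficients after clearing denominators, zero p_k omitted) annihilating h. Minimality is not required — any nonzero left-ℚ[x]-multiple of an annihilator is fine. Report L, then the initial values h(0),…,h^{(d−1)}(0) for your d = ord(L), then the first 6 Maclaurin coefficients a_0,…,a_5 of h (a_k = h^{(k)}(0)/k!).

L = (1 + 12·x + 48·x^2 + 64·x^3) - 4·Dx + (1 + 4·x)·Dx^2  (order 2).
h: a_k = 2, 0, -1, -4, -47/12, 2/3, …
ICs: h(0) = 2, h′(0) = 0.

f: a_k = 2, 0, -1, 0, 1/12, 0, …
Substitute x→r, Dx→(1/r')Dx; clear ⇒ L₀.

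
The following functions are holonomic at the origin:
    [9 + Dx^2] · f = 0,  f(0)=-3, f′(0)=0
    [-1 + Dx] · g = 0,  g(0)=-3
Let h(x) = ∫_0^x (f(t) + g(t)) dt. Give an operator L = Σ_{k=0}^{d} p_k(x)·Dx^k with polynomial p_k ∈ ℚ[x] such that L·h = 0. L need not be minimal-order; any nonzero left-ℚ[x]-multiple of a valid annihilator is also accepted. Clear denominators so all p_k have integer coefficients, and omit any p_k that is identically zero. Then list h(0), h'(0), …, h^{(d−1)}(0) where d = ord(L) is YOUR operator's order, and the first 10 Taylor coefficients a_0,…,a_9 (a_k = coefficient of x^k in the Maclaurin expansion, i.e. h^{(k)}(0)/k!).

L = -9·Dx + 9·Dx^2 - Dx^3 + Dx^4  (order 4).
h: a_k = 0, -6, -3/2, 4, -1/8, -41/20, -1/240, 13/30, -1/13440, -3281/60480, …
ICs: h(0) = 0, h′(0) = -6, h′′(0) = -3, h′′′(0) = 24.

f: a_k = -3, 0, 27/2, 0, -81/8, 0, 243/80, 0, -2187/4480, 0, …
g: a_k = -3, -3, -3/2, -1/2, -1/8, -1/40, -1/240, -1/1680, -1/13440, -1/120960, …
f+g: L₀ = lclm(L_f,L_g), ord ≤ 2+1.
h=∫h₀ ⇒ L = L₀·Dx.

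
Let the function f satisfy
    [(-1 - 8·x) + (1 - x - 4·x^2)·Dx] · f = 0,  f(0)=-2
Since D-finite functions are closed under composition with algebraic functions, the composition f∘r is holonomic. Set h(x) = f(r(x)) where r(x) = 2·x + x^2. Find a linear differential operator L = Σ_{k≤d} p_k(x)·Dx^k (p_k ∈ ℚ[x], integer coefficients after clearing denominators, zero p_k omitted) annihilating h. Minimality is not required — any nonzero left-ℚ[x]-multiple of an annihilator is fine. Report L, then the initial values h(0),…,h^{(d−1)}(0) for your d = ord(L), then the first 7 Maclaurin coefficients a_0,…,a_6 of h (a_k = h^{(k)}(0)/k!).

L = (2 + 34·x + 48·x^2 + 16·x^3) + (-1 + 2·x + 17·x^2 + 16·x^3 + 4·x^4)·Dx  (order 1).
h: a_k = -2, -4, -42, -184, -1154, -6124, -34978, …
ICs: h(0) = -2.

f: a_k = -2, -2, -10, -18, -58, -130, -362, …
L₀ from L_f via x↦r, Dx↦r'^{-1}Dx.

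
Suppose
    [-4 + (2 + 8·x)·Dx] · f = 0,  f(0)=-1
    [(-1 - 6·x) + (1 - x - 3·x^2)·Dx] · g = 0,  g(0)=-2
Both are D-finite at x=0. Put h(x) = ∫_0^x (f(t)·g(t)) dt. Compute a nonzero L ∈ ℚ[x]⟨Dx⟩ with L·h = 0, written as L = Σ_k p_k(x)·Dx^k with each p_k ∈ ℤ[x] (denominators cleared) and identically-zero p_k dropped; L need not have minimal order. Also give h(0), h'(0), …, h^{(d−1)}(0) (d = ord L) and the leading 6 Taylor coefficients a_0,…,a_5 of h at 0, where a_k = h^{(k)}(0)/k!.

f: a_k = -1, -2, 2, -4, 10, -28, …
g: a_k = -2, -2, -8, -14, -38, -80, …
h₀=f·g: eliminate ⇒ L₀, order ≤ 1·1.
∫: right-multiply L₀ by Dx.
L = (3 + 8·x + 18·x^2)·Dx + (-1 - 3·x + 7·x^2 + 12·x^3)·Dx^2  (order 2).
h: a_k = 0, 2, 3, 8/3, 17/2, 38/5, …
ICs: h(0) = 0, h′(0) = 2.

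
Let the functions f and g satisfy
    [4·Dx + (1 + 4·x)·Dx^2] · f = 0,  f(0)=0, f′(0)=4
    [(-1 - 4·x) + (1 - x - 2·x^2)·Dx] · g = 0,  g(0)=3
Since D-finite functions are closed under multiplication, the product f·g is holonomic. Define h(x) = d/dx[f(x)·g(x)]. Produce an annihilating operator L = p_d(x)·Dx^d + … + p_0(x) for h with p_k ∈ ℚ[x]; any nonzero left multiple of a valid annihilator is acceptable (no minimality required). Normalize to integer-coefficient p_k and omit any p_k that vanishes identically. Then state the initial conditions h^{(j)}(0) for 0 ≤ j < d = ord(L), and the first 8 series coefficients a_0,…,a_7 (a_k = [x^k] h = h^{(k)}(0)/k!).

f: a_k = 0, 4, -8, 64/3, -64, 1024/5, -2048/3, 16384/7, …
g: a_k = 3, 3, 9, 15, 33, 63, 129, 255, …
Sym-product of L_f,L_g gives L₀ (≤ ord 2).
h=h₀': d/dx-closure on L₀ ⇒ L.
L = (36 + 144·x + 288·x^2) + (-1 + 24·x + 168·x^2 + 224·x^3)·Dx + (-1 - 7·x - 6·x^2 + 32·x^3 + 32·x^4)·Dx^2  (order 2).
h: a_k = 12, -24, 228, -560, 3132, -51048/5, 230052/5, -1198752/7, …
ICs: h(0) = 12, h′(0) = -24.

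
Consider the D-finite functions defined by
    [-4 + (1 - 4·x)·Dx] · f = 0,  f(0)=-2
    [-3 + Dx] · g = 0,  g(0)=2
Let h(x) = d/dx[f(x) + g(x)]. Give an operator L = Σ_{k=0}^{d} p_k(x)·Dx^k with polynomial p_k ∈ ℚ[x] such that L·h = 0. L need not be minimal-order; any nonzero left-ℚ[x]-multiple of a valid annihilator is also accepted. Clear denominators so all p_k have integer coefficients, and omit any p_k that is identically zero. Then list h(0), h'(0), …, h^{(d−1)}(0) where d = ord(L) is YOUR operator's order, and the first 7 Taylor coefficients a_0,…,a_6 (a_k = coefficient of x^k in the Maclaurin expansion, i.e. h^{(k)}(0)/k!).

L = (216 + 288·x) + (-87 - 72·x + 144·x^2)·Dx + (5 - 8·x - 48·x^2)·Dx^2  (order 2).
h: a_k = -2, -46, -357, -2021, -40879/4, -982797/20, -9174797/40, …
ICs: h(0) = -2, h′(0) = -46.

f: a_k = -2, -8, -32, -128, -512, -2048, -8192, …
g: a_k = 2, 6, 9, 9, 27/4, 81/20, 81/40, …
h₀=f+g: left-lcm gives L₀, ord ≤ 2.
h=h₀': d/dx-closure on L₀ ⇒ L.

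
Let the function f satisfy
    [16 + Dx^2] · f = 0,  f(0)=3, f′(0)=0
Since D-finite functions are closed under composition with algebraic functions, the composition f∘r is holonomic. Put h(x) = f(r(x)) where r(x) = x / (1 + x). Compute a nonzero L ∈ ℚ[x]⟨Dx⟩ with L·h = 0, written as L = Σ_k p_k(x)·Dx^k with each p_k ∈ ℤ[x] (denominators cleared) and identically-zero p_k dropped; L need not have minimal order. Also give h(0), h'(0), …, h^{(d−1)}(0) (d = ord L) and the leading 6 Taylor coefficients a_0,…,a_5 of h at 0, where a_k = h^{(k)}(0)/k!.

f: a_k = 3, 0, -24, 0, 32, 0, …
Substitute x→r, Dx→(1/r')Dx; clear ⇒ L₀.
L = 16 + (2 + 6·x + 6·x^2 + 2·x^3)·Dx + (1 + 4·x + 6·x^2 + 4·x^3 + x^4)·Dx^2  (order 2).
h: a_k = 3, 0, -24, 48, -40, -32, …
ICs: h(0) = 3, h′(0) = 0.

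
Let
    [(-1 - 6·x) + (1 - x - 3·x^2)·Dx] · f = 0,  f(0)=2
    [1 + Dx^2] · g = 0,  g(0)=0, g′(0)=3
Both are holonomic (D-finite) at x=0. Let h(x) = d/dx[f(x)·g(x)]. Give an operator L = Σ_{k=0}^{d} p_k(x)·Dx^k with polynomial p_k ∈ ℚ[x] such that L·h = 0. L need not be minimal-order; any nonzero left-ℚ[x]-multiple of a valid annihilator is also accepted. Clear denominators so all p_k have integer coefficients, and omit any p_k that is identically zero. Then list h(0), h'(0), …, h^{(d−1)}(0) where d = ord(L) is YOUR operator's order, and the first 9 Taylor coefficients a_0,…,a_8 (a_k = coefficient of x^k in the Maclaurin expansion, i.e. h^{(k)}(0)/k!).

f: a_k = 2, 2, 8, 14, 38, 80, 194, 434, 1016, …
g: a_k = 0, 3, 0, -1/2, 0, 1/40, 0, -1/1680, 0, …
h₀=f·g: eliminate ⇒ L₀, order ≤ 1·2.
Derive L from L₀ (diff closure).
L = (83 - 2·x - 5·x^2 + 6·x^3 + 9·x^4) + (16 + 98·x + 18·x^2 + 36·x^3)·Dx + (-5 + 4·x + 13·x^2 + 6·x^3 + 9·x^4)·Dx^2  (order 2).
h: a_k = 6, 12, 69, 164, 2201/4, 13983/10, 473087/120, 1060373/105, 25504807/960, …
ICs: h(0) = 6, h′(0) = 12.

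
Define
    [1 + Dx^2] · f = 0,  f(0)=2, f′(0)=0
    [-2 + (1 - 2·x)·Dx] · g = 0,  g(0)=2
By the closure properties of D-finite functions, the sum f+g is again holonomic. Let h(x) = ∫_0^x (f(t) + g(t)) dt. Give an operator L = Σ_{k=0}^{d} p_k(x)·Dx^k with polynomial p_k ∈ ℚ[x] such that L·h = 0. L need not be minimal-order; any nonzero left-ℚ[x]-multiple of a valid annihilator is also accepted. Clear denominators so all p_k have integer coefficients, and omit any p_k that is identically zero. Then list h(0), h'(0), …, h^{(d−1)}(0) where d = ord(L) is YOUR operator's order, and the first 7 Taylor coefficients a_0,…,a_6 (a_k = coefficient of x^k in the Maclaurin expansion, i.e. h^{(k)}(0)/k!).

f: a_k = 2, 0, -1, 0, 1/12, 0, -1/360, …
g: a_k = 2, 4, 8, 16, 32, 64, 128, …
Sum ⇒ L₀ = lclm(L_f,L_g) in ℚ(x)⟨Dx⟩.
h=∫h₀ ⇒ L = L₀·Dx.
L = (-50 + 8·x - 8·x^2)·Dx + (9 - 22·x + 12·x^2 - 8·x^3)·Dx^2 + (-50 + 8·x - 8·x^2)·Dx^3 + (9 - 22·x + 12·x^2 - 8·x^3)·Dx^4  (order 4).
h: a_k = 0, 4, 2, 7/3, 4, 77/12, 32/3, …
ICs: h(0) = 0, h′(0) = 4, h′′(0) = 4, h′′′(0) = 14.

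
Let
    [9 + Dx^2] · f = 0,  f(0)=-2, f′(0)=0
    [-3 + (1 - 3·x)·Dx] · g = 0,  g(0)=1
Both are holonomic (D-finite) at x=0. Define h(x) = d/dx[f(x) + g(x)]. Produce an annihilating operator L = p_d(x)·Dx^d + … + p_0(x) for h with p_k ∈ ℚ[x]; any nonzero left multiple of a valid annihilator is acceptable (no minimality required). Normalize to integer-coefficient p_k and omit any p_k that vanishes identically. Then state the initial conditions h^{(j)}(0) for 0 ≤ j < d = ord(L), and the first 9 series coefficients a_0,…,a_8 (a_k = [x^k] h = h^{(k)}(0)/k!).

L = (702 - 324·x + 486·x^2) + (-63 + 243·x - 243·x^2 + 243·x^3)·Dx + (78 - 36·x + 54·x^2)·Dx^2 + (-7 + 27·x - 27·x^2 + 27·x^3)·Dx^3  (order 3).
h: a_k = 3, 36, 81, 297, 1215, 87723/20, 15309, 14695911/280, 177147, …
ICs: h(0) = 3, h′(0) = 36, h′′(0) = 162.

f: a_k = -2, 0, 9, 0, -27/4, 0, 81/40, 0, -729/2240, …
g: a_k = 1, 3, 9, 27, 81, 243, 729, 2187, 6561, …
Sum ⇒ L₀ = lclm(L_f,L_g) in ℚ(x)⟨Dx⟩.
Derive L from L₀ (diff closure).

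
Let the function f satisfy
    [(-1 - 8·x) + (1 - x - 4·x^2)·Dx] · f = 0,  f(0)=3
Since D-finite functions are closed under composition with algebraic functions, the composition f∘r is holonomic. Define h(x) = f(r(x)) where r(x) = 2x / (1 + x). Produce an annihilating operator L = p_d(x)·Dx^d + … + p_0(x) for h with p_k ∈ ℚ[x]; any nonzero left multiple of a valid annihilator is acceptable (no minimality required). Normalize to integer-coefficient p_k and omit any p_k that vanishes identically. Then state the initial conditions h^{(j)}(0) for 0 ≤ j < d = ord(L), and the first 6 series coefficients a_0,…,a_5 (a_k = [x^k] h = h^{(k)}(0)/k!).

f: a_k = 3, 3, 15, 27, 87, 195, …
Substitute x→r, Dx→(1/r')Dx; clear ⇒ L₀.
L = (2 + 34·x) + (-1 - x + 17·x^2 + 17·x^3)·Dx  (order 1).
h: a_k = 3, 6, 54, 102, 918, 1734, …
ICs: h(0) = 3.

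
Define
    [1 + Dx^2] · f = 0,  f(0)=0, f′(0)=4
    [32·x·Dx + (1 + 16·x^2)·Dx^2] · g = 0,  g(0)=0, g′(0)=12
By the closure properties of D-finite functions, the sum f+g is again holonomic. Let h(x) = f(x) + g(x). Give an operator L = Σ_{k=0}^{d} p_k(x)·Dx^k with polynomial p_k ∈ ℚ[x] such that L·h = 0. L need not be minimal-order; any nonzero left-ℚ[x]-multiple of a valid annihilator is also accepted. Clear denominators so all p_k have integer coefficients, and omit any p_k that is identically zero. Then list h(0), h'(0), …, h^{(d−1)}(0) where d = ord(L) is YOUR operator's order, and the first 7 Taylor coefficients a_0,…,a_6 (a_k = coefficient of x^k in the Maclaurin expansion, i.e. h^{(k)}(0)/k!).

L = (-6112·x + 99328·x^3 + 8192·x^5)·Dx + (-31 + 1072·x^2 + 25344·x^4 + 4096·x^6)·Dx^2 + (-6112·x + 99328·x^3 + 8192·x^5)·Dx^3 + (-31 + 1072·x^2 + 25344·x^4 + 4096·x^6)·Dx^4  (order 4).
h: a_k = 0, 16, 0, -194/3, 0, 18433/30, 0, …
ICs: h(0) = 0, h′(0) = 16, h′′(0) = 0, h′′′(0) = -388.

f: a_k = 0, 4, 0, -2/3, 0, 1/30, 0, …
g: a_k = 0, 12, 0, -64, 0, 3072/5, 0, …
L₀ := lclm(L_f,L_g); ord L₀ ≤ 2+2.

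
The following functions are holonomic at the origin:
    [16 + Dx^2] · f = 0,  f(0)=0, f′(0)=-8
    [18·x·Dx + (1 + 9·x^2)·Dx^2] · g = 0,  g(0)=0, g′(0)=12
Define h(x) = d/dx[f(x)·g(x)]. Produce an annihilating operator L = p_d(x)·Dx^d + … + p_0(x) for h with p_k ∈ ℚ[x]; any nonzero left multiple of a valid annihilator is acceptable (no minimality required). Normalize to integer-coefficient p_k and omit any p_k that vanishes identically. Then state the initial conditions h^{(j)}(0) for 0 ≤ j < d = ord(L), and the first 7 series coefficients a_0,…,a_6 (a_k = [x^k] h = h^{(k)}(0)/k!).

L = (524992 + 14103936·x^2 + 183342528·x^4 + 608394240·x^6 + 1431032832·x^8 + 3627970560·x^10 + 8707129344·x^12) + (314208·x + 11036736·x^3 + 108591840·x^5 + 419904000·x^7 + 1209323520·x^9 + 2176782336·x^11)·Dx + (38012 + 1098792·x^2 + 14837580·x^4 + 64186992·x^6 + 209112192·x^8 + 589545216·x^10 + 1088391168·x^12)·Dx^2 + (19638·x + 689796·x^3 + 6786990·x^5 + 26244000·x^7 + 75582720·x^9 + 136048896·x^11)·Dx^3 + (325 + 13581·x^2 + 211167·x^4 + 1635147·x^6 + 7479540·x^8 + 22674816·x^10 + 34012224·x^12)·Dx^4  (order 4).
h: a_k = 0, -192, 0, 2176, 0, -15168, 0, …
ICs: h(0) = 0, h′(0) = -192, h′′(0) = 0, h′′′(0) = 13056.

f: a_k = 0, -8, 0, 64/3, 0, -256/15, 0, …
g: a_k = 0, 12, 0, -36, 0, 972/5, 0, …
L₀ := L_f ⊗_s L_g (sym. prod.), ord ≤ 4.
Differentiate: ansatz ord ≤ ord L₀ ⇒ L.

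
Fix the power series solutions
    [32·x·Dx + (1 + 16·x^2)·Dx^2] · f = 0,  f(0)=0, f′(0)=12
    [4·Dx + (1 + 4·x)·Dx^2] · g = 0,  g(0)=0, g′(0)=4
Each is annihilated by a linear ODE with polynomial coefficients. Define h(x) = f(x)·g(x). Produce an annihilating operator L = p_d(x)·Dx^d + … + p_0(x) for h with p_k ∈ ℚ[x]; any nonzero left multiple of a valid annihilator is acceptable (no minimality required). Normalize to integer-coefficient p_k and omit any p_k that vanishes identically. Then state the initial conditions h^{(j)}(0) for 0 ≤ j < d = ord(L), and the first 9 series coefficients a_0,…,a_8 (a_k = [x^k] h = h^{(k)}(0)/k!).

f: a_k = 0, 12, 0, -64, 0, 3072/5, 0, -49152/7, 0, …
g: a_k = 0, 4, -8, 64/3, -64, 1024/5, -2048/3, 16384/7, -8192, …
Sym-product of L_f,L_g gives L₀ (≤ ord 4).
L = (1536 + 11264·x + 81920·x^2 + 638976·x^3 + 1966080·x^4 + 3407872·x^5 + 4194304·x^7)·Dx + (288 + 7936·x + 78848·x^2 + 495616·x^3 + 2228224·x^4 + 6094848·x^5 + 9175040·x^6 + 3145728·x^7 + 14680064·x^8)·Dx^2 + (48 + 1024·x + 12288·x^2 + 79872·x^3 + 368640·x^4 + 1277952·x^5 + 3145728·x^6 + 4718592·x^7 + 3145728·x^8 + 8388608·x^9)·Dx^3 + (5 + 72·x + 592·x^2 + 3584·x^3 + 16896·x^4 + 61440·x^5 + 172032·x^6 + 393216·x^7 + 589824·x^8 + 524288·x^9 + 1048576·x^10)·Dx^4  (order 4).
h: a_k = 0, 0, 48, -96, 0, -256, 53248/15, -45056/5, 0, …
ICs: h(0) = 0, h′(0) = 0, h′′(0) = 96, h′′′(0) = -576.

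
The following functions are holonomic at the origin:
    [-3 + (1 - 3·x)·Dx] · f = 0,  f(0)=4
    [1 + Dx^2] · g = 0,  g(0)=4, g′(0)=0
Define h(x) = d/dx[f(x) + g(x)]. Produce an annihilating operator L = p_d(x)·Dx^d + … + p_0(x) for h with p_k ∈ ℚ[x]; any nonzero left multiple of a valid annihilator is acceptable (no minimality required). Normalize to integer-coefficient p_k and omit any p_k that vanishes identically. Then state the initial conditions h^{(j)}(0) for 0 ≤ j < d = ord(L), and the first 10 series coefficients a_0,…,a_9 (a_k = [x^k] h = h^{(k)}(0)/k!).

f: a_k = 4, 12, 36, 108, 324, 972, 2916, 8748, 26244, 78732, …
g: a_k = 4, 0, -2, 0, 1/6, 0, -1/180, 0, 1/10080, 0, …
L₀ := lclm(L_f,L_g); ord L₀ ≤ 1+2.
Derive L from L₀ (diff closure).
L = (654 - 36·x + 54·x^2) + (-55 + 171·x - 27·x^2 + 27·x^3)·Dx + (654 - 36·x + 54·x^2)·Dx^2 + (-55 + 171·x - 27·x^2 + 27·x^3)·Dx^3  (order 3).
h: a_k = 12, 68, 324, 3890/3, 4860, 524879/30, 61236, 264539521/1260, 708588, 214277011199/90720, …
ICs: h(0) = 12, h′(0) = 68, h′′(0) = 648.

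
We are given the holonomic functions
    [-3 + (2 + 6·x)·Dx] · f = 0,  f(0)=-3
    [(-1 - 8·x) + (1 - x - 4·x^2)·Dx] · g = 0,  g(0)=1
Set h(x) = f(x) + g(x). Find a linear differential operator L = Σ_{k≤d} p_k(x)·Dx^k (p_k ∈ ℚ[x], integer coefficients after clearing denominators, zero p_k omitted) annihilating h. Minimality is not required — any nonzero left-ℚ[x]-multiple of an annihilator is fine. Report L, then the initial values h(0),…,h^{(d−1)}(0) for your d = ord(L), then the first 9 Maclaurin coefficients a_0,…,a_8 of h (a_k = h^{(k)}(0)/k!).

f: a_k = -3, -9/2, 27/8, -81/16, 1215/128, -5103/256, 45927/1024, -216513/2048, 8444007/32768, …
g: a_k = 1, 1, 5, 9, 29, 65, 181, 441, 1165, …
h₀=f+g: left-lcm gives L₀, ord ≤ 2.
L = (69 + 387·x + 900·x^2 + 1440·x^3) + (-49 - 318·x - 1257·x^2 - 3240·x^3 - 3600·x^4)·Dx + (-2 + 46·x + 234·x^2 - 86·x^3 - 1440·x^4 - 1440·x^5)·Dx^2  (order 2).
h: a_k = -2, -7/2, 67/8, 63/16, 4927/128, 11537/256, 231271/1024, 686655/2048, 46618727/32768, …
ICs: h(0) = -2, h′(0) = -7/2.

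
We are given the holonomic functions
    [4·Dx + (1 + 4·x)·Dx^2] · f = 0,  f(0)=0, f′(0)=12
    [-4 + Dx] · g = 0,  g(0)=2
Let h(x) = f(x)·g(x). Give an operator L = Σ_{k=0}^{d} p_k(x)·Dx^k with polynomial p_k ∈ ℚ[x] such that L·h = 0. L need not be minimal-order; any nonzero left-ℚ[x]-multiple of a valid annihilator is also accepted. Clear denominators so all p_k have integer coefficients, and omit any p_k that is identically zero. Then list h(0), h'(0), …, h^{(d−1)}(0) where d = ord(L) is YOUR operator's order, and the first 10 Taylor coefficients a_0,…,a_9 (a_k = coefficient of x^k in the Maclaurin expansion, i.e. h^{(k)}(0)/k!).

f: a_k = 0, 12, -24, 64, -192, 3072/5, -2048, 49152/7, -24576, 262144/3, …
g: a_k = 2, 8, 16, 64/3, 64/3, 256/15, 512/45, 2048/315, 1024/315, 4096/2835, …
Product ⇒ symmetric product L₀, ord ≤ 2.
L = 64·x + (-4 - 32·x)·Dx + (1 + 4·x)·Dx^2  (order 2).
h: a_k = 0, 24, 48, 128, 0, 2304/5, -3584/3, 94208/21, -237568/15, 2576384/45, …
ICs: h(0) = 0, h′(0) = 24.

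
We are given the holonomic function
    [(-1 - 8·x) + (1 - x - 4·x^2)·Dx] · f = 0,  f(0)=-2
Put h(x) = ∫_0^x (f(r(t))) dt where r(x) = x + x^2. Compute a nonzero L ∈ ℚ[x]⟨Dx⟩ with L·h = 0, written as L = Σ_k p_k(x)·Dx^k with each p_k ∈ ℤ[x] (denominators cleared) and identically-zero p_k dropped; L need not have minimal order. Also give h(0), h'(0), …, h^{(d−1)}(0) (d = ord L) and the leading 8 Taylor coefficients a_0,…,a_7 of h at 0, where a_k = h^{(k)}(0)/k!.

f: a_k = -2, -2, -10, -18, -58, -130, -362, -882, …
Substitute x→r, Dx→(1/r')Dx; clear ⇒ L₀.
h=∫₀ˣh₀: take L = L₀·Dx.
L = (1 + 10·x + 24·x^2 + 16·x^3)·Dx + (-1 + x + 5·x^2 + 8·x^3 + 4·x^4)·Dx^2  (order 2).
h: a_k = 0, -2, -1, -4, -19/2, -122/5, -208/3, -1378/7, …
ICs: h(0) = 0, h′(0) = -2.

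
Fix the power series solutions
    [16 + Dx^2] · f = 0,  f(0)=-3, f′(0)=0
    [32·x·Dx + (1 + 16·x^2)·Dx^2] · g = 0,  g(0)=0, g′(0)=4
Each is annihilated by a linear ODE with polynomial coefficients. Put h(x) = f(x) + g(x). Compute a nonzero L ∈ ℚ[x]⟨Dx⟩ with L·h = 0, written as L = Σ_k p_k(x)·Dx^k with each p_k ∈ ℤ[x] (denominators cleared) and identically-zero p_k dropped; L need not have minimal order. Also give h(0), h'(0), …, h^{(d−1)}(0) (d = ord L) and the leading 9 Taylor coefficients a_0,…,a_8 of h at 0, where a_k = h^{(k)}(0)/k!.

L = (-5632·x + 114688·x^3 + 131072·x^5)·Dx + (-16 + 1792·x^2 + 36864·x^4 + 65536·x^6)·Dx^2 + (-352·x + 7168·x^3 + 8192·x^5)·Dx^3 + (-1 + 112·x^2 + 2304·x^4 + 4096·x^6)·Dx^4  (order 4).
h: a_k = -3, 4, 24, -64/3, -32, 1024/5, 256/15, -16384/7, -512/105, …
ICs: h(0) = -3, h′(0) = 4, h′′(0) = 48, h′′′(0) = -128.

f: a_k = -3, 0, 24, 0, -32, 0, 256/15, 0, -512/105, …
g: a_k = 0, 4, 0, -64/3, 0, 1024/5, 0, -16384/7, 0, …
L₀ := lclm(L_f,L_g); ord L₀ ≤ 2+2.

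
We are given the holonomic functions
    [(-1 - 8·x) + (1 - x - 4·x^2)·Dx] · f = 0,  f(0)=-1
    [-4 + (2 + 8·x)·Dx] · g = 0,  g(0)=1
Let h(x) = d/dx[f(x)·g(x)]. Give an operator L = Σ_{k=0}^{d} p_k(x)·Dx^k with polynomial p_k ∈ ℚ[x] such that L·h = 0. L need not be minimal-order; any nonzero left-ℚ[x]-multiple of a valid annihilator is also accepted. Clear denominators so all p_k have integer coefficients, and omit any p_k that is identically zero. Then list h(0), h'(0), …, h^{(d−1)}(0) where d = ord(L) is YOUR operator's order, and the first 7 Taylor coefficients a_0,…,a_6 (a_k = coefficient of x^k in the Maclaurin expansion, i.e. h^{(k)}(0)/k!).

L = (10 + 156·x + 540·x^2 + 800·x^3 + 960·x^4) + (-3 - 19·x - 30·x^2 + 56·x^3 + 352·x^4 + 384·x^5)·Dx  (order 1).
h: a_k = -3, -10, -63, -124, -715, -1098, -7133, …
ICs: h(0) = -3.

f: a_k = -1, -1, -5, -9, -29, -65, -181, …
g: a_k = 1, 2, -2, 4, -10, 28, -84, …
Product ⇒ symmetric product L₀, ord ≤ 1.
Derive L from L₀ (diff closure).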